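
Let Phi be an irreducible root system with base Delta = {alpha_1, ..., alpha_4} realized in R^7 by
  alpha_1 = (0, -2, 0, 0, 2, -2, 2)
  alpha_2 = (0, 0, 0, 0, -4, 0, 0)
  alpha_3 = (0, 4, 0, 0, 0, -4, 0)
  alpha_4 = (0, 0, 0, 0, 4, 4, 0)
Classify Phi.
Compute the Cartan integers a_ij = 2(alpha_i, alpha_j)/(alpha_j, alpha_j); the resulting 4x4 Cartan matrix is
[[2, -1, 0, 0], [-1, 2, 0, -1], [0, 0, 2, -1], [0, -2, -1, 2]].
The roots have two lengths (squared-length ratio 2:1); the short ones are alpha_{1,2}. The associated Dynkin diagram is a chain of 4 nodes with a double edge between the middle two (F_4), so the type is F_4.

type F_4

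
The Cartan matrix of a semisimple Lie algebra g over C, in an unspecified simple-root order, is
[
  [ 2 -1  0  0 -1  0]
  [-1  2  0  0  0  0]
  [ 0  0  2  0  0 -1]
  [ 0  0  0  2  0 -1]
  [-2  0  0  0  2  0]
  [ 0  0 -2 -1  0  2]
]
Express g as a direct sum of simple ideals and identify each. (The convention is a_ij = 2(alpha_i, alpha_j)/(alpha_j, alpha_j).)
B_3 (so(7)) ⊕ C_3 (sp(6))

The diagram associated to this matrix has two connected components: the simple roots {alpha_3, alpha_4, alpha_6} form a chain of 3 nodes with a double edge at one end; the terminal node there is the unique short simple root (B_3), and {alpha_1, alpha_2, alpha_5} form a chain of 3 nodes with a double edge at one end; the terminal node there is the unique long simple root (C_3). A semisimple Lie algebra decomposes uniquely as the direct sum of simple ideals, one per connected component of its Dynkin diagram, so g ≅ B_3 ⊕ C_3 (dimension 21 + 21 = 42).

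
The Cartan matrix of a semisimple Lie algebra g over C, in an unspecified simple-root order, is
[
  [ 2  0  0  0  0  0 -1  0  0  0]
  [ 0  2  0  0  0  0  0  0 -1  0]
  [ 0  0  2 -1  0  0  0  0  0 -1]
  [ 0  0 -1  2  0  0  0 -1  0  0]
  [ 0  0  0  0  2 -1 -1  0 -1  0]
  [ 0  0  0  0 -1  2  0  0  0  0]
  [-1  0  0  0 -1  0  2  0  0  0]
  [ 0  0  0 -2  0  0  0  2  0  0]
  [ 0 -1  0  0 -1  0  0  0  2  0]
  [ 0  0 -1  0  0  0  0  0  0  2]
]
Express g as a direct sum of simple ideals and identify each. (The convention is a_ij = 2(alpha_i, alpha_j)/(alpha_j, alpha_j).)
The diagram associated to this matrix has two connected components: the simple roots {alpha_3, alpha_4, alpha_8, alpha_10} form a chain of 4 nodes with a double edge at one end; the terminal node there is the unique long simple root (C_4), and {alpha_1, alpha_2, alpha_5, alpha_6, alpha_7, alpha_9} form a chain of 5 nodes with one extra node attached to the third node from one end (E_6). A semisimple Lie algebra decomposes uniquely as the direct sum of simple ideals, one per connected component of its Dynkin diagram, so g ≅ C_4 ⊕ E_6 (dimension 36 + 78 = 114).

type C_4 + type E_6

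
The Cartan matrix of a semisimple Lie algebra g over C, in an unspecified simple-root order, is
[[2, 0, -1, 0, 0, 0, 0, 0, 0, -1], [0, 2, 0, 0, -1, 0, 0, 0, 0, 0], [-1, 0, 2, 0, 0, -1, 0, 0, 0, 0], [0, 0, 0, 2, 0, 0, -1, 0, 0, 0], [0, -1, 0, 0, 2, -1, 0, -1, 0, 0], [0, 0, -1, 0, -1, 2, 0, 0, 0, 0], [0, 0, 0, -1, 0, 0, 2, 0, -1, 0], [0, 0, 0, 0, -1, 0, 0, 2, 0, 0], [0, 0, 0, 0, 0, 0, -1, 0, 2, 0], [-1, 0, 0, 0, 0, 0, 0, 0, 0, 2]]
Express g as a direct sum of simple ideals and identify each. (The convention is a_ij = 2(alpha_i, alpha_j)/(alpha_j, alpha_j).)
The diagram associated to this matrix has two connected components: the simple roots {alpha_4, alpha_7, alpha_9} form a chain of 3 nodes with single edges (A_3), and {alpha_1, alpha_2, alpha_3, alpha_5, alpha_6, alpha_8, alpha_10} form a chain of 5 nodes with a fork of two nodes at one end (D_7). A semisimple Lie algebra decomposes uniquely as the direct sum of simple ideals, one per connected component of its Dynkin diagram, so g ≅ A_3 ⊕ D_7 (dimension 15 + 91 = 106).

A_3 + D_7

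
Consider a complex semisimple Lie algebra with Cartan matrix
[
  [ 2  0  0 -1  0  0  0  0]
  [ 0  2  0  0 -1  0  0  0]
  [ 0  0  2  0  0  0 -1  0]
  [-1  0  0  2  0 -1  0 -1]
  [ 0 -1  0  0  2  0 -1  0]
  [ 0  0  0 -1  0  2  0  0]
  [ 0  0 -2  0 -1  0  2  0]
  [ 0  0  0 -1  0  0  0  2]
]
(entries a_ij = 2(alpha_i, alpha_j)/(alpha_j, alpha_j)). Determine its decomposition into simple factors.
B_4 + D_4

The diagram associated to this matrix has two connected components: the simple roots {alpha_2, alpha_3, alpha_5, alpha_7} form a chain of 4 nodes with a double edge at one end; the terminal node there is the unique short simple root (B_4), and {alpha_1, alpha_4, alpha_6, alpha_8} form a chain of 2 nodes with a fork of two nodes at one end (D_4). A semisimple Lie algebra decomposes uniquely as the direct sum of simple ideals, one per connected component of its Dynkin diagram, so g ≅ B_4 ⊕ D_4 (dimension 36 + 28 = 64).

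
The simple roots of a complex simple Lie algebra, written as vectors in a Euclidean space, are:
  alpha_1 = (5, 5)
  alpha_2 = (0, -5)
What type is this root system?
type B_2

Compute the Cartan integers a_ij = 2(alpha_i, alpha_j)/(alpha_j, alpha_j); the resulting 2x2 Cartan matrix is
[[2, -2], [-1, 2]].
The roots have two lengths (squared-length ratio 2:1); the short ones are alpha_{2}. The associated Dynkin diagram is a chain of 2 nodes with a double edge at one end; the terminal node there is the unique short simple root (B_2), so the type is B_2 (the algebra so(5)).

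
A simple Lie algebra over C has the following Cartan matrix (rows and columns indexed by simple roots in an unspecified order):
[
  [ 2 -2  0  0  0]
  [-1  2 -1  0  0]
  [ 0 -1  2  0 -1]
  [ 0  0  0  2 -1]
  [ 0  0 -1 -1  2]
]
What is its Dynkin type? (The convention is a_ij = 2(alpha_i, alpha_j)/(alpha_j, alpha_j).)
C5

The matrix has rank 5 with 2's on the diagonal. Reading the off-diagonal entries as Dynkin edges (a single edge where a_ij = a_ji = -1; a double or triple edge where a_ij * a_ji = 2 or 3), the diagram is a chain of 5 nodes with a double edge at one end; the terminal node there is the unique long simple root (C_5). One simple-root ordering that puts it in standard form is (alpha_4, alpha_5, alpha_3, alpha_2, alpha_1). So the algebra is type C_5, i.e. sp(10).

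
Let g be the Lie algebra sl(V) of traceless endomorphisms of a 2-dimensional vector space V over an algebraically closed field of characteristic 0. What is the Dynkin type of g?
This is sl(2), which has dimension 2^2 - 1 = 3 and rank 2 - 1 = 1 (a Cartan subalgebra is the diagonal traceless matrices). In the classification of classical Lie algebras, the special linear algebra sl(n+1) has type A_n; here n = 1, so the Dynkin diagram is a chain of 1 nodes with single edges (A_1). Hence the type is A_1.

A1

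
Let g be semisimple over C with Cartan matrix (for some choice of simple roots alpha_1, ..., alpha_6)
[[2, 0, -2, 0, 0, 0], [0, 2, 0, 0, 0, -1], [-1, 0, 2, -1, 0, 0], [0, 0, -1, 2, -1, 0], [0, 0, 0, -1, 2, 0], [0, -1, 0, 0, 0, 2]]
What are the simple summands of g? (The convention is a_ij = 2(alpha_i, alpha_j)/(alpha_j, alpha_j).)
The diagram associated to this matrix has two connected components: the simple roots {alpha_2, alpha_6} form a chain of 2 nodes with single edges (A_2), and {alpha_1, alpha_3, alpha_4, alpha_5} form a chain of 4 nodes with a double edge at one end; the terminal node there is the unique long simple root (C_4). A semisimple Lie algebra decomposes uniquely as the direct sum of simple ideals, one per connected component of its Dynkin diagram, so g ≅ A_2 ⊕ C_4 (dimension 8 + 36 = 44).

A_2 (sl(3)) ⊕ C_4 (sp(8))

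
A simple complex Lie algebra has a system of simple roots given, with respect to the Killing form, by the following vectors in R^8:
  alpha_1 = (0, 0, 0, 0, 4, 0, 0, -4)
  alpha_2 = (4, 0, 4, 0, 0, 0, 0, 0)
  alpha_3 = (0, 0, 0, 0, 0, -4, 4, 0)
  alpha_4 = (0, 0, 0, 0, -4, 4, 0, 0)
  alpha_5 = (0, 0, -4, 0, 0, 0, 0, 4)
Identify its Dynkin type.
A_5 (sl(6))

Compute the Cartan integers a_ij = 2(alpha_i, alpha_j)/(alpha_j, alpha_j); the resulting 5x5 Cartan matrix is
[[2, 0, 0, -1, -1], [0, 2, 0, 0, -1], [0, 0, 2, -1, 0], [-1, 0, -1, 2, 0], [-1, -1, 0, 0, 2]].
All simple roots have the same length, so the diagram is simply laced. The associated Dynkin diagram is a chain of 5 nodes with single edges (A_5), so the type is A_5 (the algebra sl(6)).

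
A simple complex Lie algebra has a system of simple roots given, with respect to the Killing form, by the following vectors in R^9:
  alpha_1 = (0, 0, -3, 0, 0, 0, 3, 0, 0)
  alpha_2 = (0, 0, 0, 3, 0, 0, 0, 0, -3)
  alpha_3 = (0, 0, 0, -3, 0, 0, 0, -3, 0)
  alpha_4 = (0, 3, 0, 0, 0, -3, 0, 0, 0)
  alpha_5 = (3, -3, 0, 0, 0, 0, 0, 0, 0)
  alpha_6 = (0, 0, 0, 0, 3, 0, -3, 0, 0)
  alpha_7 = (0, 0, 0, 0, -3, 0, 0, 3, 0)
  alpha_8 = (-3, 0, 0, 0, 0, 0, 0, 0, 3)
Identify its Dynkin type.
Compute the Cartan integers a_ij = 2(alpha_i, alpha_j)/(alpha_j, alpha_j); the resulting 8x8 Cartan matrix is
[[2, 0, 0, 0, 0, -1, 0, 0], [0, 2, -1, 0, 0, 0, 0, -1], [0, -1, 2, 0, 0, 0, -1, 0], [0, 0, 0, 2, -1, 0, 0, 0], [0, 0, 0, -1, 2, 0, 0, -1], [-1, 0, 0, 0, 0, 2, -1, 0], [0, 0, -1, 0, 0, -1, 2, 0], [0, -1, 0, 0, -1, 0, 0, 2]].
All simple roots have the same length, so the diagram is simply laced. The associated Dynkin diagram is a chain of 8 nodes with single edges (A_8), so the type is A_8 (the algebra sl(9)).

type A_8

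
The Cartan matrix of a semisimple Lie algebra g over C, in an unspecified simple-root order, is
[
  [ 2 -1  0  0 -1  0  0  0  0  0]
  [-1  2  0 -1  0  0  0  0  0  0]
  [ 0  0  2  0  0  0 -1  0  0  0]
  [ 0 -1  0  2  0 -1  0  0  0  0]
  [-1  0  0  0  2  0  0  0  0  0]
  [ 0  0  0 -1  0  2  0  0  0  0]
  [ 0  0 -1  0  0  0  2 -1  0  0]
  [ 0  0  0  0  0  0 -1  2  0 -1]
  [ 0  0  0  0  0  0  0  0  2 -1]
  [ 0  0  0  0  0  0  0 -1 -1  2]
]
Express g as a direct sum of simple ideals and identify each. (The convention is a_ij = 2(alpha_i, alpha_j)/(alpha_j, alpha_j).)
A_5 + A_5

The diagram associated to this matrix has two connected components: the simple roots {alpha_1, alpha_2, alpha_4, alpha_5, alpha_6} form a chain of 5 nodes with single edges (A_5), and {alpha_3, alpha_7, alpha_8, alpha_9, alpha_10} form a chain of 5 nodes with single edges (A_5). A semisimple Lie algebra decomposes uniquely as the direct sum of simple ideals, one per connected component of its Dynkin diagram, so g ≅ A_5 ⊕ A_5 (dimension 35 + 35 = 70).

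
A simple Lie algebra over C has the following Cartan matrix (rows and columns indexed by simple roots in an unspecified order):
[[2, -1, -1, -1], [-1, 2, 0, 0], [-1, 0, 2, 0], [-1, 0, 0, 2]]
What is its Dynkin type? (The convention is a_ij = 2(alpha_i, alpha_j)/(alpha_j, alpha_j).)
D_4

The matrix has rank 4 with 2's on the diagonal. Reading the off-diagonal entries as Dynkin edges (a single edge where a_ij = a_ji = -1; a double or triple edge where a_ij * a_ji = 2 or 3), the diagram is a chain of 2 nodes with a fork of two nodes at one end (D_4). One simple-root ordering that puts it in standard form is (alpha_2, alpha_1, alpha_3, alpha_4). So the algebra is type D_4, i.e. so(8).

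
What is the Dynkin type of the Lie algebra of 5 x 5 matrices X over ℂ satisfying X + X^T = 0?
This is so(5) with 5 odd, which has dimension 5(5-1)/2 = 10 and rank (5-1)/2 = 2. In the classification of classical Lie algebras, the orthogonal algebra so(2n+1) in an odd number of variables has type B_n; here n = 2, so the Dynkin diagram is a chain of 2 nodes with a double edge at one end; the terminal node there is the unique short simple root (B_2). Hence the type is B_2.

type B_2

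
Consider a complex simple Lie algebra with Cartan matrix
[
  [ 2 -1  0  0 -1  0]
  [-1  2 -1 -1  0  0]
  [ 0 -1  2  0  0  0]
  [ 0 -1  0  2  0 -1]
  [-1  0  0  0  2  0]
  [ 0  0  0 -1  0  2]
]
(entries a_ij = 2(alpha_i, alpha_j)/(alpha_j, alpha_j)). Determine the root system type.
The matrix has rank 6 with 2's on the diagonal. Reading the off-diagonal entries as Dynkin edges (a single edge where a_ij = a_ji = -1; a double or triple edge where a_ij * a_ji = 2 or 3), the diagram is a chain of 5 nodes with one extra node attached to the third node from one end (E_6). One simple-root ordering that puts it in standard form is (alpha_6, alpha_3, alpha_4, alpha_2, alpha_1, alpha_5). So the algebra is type E_6.

type E_6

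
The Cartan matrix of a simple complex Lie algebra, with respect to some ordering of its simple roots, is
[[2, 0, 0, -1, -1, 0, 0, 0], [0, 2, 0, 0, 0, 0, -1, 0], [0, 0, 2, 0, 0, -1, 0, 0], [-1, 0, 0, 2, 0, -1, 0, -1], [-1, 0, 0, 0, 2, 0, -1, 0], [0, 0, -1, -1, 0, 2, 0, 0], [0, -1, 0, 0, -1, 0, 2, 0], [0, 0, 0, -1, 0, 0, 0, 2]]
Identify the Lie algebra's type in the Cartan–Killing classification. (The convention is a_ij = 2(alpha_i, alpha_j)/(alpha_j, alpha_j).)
E_8

The matrix has rank 8 with 2's on the diagonal. Reading the off-diagonal entries as Dynkin edges (a single edge where a_ij = a_ji = -1; a double or triple edge where a_ij * a_ji = 2 or 3), the diagram is a chain of 7 nodes with one extra node attached to the third node from one end (E_8). One simple-root ordering that puts it in standard form is (alpha_3, alpha_8, alpha_6, alpha_4, alpha_1, alpha_5, alpha_7, alpha_2). So the algebra is type E_8.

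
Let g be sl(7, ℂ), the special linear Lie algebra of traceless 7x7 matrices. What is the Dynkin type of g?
A6

This is sl(7), which has dimension 7^2 - 1 = 48 and rank 7 - 1 = 6 (a Cartan subalgebra is the diagonal traceless matrices). In the classification of classical Lie algebras, the special linear algebra sl(n+1) has type A_n; here n = 6, so the Dynkin diagram is a chain of 6 nodes with single edges (A_6). Hence the type is A_6.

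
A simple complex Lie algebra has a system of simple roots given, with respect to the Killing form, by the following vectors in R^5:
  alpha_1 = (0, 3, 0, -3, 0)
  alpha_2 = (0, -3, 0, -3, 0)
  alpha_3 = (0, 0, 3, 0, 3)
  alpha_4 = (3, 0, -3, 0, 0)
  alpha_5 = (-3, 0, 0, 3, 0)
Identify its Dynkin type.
Compute the Cartan integers a_ij = 2(alpha_i, alpha_j)/(alpha_j, alpha_j); the resulting 5x5 Cartan matrix is
[[2, 0, 0, 0, -1], [0, 2, 0, 0, -1], [0, 0, 2, -1, 0], [0, 0, -1, 2, -1], [-1, -1, 0, -1, 2]].
All simple roots have the same length, so the diagram is simply laced. The associated Dynkin diagram is a chain of 3 nodes with a fork of two nodes at one end (D_5), so the type is D_5 (the algebra so(10)).

D_5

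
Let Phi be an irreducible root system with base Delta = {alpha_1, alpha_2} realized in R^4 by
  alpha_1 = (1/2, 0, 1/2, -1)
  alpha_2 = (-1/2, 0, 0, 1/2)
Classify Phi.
G_2

Compute the Cartan integers a_ij = 2(alpha_i, alpha_j)/(alpha_j, alpha_j); the resulting 2x2 Cartan matrix is
[[2, -3], [-1, 2]].
The roots have two lengths (squared-length ratio 3:1); the short ones are alpha_{2}. The associated Dynkin diagram is two nodes joined by a triple edge (G_2), so the type is G_2.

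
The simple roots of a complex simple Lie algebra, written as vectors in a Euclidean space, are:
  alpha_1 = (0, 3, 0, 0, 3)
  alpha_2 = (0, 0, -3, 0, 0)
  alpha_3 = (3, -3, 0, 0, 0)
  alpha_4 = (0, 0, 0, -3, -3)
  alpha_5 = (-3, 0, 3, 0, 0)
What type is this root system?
Compute the Cartan integers a_ij = 2(alpha_i, alpha_j)/(alpha_j, alpha_j); the resulting 5x5 Cartan matrix is
[[2, 0, -1, -1, 0], [0, 2, 0, 0, -1], [-1, 0, 2, 0, -1], [-1, 0, 0, 2, 0], [0, -2, -1, 0, 2]].
The roots have two lengths (squared-length ratio 2:1); the short ones are alpha_{2}. The associated Dynkin diagram is a chain of 5 nodes with a double edge at one end; the terminal node there is the unique short simple root (B_5), so the type is B_5 (the algebra so(11)).

B_5 (so(11))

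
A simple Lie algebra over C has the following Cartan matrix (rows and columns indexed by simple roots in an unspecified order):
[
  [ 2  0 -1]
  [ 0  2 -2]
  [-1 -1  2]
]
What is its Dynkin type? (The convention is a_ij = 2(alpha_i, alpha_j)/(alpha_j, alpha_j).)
The matrix has rank 3 with 2's on the diagonal. Reading the off-diagonal entries as Dynkin edges (a single edge where a_ij = a_ji = -1; a double or triple edge where a_ij * a_ji = 2 or 3), the diagram is a chain of 3 nodes with a double edge at one end; the terminal node there is the unique long simple root (C_3). One simple-root ordering that puts it in standard form is (alpha_1, alpha_3, alpha_2). So the algebra is type C_3, i.e. sp(6).

C_3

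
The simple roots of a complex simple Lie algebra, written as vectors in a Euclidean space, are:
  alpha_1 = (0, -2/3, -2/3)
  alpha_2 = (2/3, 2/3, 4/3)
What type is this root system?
Compute the Cartan integers a_ij = 2(alpha_i, alpha_j)/(alpha_j, alpha_j); the resulting 2x2 Cartan matrix is
[[2, -1], [-3, 2]].
The roots have two lengths (squared-length ratio 3:1); the short ones are alpha_{1}. The associated Dynkin diagram is two nodes joined by a triple edge (G_2), so the type is G_2.

G2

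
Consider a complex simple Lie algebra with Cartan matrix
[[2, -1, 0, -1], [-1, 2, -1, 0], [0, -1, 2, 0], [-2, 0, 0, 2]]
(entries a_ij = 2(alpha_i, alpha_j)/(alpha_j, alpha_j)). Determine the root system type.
C_4

The matrix has rank 4 with 2's on the diagonal. Reading the off-diagonal entries as Dynkin edges (a single edge where a_ij = a_ji = -1; a double or triple edge where a_ij * a_ji = 2 or 3), the diagram is a chain of 4 nodes with a double edge at one end; the terminal node there is the unique long simple root (C_4). One simple-root ordering that puts it in standard form is (alpha_3, alpha_2, alpha_1, alpha_4). So the algebra is type C_4, i.e. sp(8).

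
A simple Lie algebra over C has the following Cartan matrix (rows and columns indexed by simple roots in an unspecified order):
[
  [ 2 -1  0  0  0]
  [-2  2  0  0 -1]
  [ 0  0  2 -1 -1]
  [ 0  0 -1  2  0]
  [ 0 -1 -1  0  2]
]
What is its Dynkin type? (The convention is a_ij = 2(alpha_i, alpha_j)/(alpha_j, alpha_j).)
The matrix has rank 5 with 2's on the diagonal. Reading the off-diagonal entries as Dynkin edges (a single edge where a_ij = a_ji = -1; a double or triple edge where a_ij * a_ji = 2 or 3), the diagram is a chain of 5 nodes with a double edge at one end; the terminal node there is the unique short simple root (B_5). One simple-root ordering that puts it in standard form is (alpha_4, alpha_3, alpha_5, alpha_2, alpha_1). So the algebra is type B_5, i.e. so(11).

type B_5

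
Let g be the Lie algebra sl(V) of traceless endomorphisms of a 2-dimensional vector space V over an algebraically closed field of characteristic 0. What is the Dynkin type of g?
A_1

This is sl(2), which has dimension 2^2 - 1 = 3 and rank 2 - 1 = 1 (a Cartan subalgebra is the diagonal traceless matrices). In the classification of classical Lie algebras, the special linear algebra sl(n+1) has type A_n; here n = 1, so the Dynkin diagram is a chain of 1 nodes with single edges (A_1). Hence the type is A_1.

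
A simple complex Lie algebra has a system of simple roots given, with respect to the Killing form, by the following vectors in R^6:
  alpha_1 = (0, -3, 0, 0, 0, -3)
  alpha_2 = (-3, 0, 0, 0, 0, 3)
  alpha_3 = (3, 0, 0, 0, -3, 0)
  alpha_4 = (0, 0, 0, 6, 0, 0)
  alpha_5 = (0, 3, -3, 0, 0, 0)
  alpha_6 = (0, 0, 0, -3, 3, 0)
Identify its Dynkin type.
Compute the Cartan integers a_ij = 2(alpha_i, alpha_j)/(alpha_j, alpha_j); the resulting 6x6 Cartan matrix is
[[2, -1, 0, 0, -1, 0], [-1, 2, -1, 0, 0, 0], [0, -1, 2, 0, 0, -1], [0, 0, 0, 2, 0, -2], [-1, 0, 0, 0, 2, 0], [0, 0, -1, -1, 0, 2]].
The roots have two lengths (squared-length ratio 2:1); the short ones are alpha_{1,2,3,5,6}. The associated Dynkin diagram is a chain of 6 nodes with a double edge at one end; the terminal node there is the unique long simple root (C_6), so the type is C_6 (the algebra sp(12)).

type C_6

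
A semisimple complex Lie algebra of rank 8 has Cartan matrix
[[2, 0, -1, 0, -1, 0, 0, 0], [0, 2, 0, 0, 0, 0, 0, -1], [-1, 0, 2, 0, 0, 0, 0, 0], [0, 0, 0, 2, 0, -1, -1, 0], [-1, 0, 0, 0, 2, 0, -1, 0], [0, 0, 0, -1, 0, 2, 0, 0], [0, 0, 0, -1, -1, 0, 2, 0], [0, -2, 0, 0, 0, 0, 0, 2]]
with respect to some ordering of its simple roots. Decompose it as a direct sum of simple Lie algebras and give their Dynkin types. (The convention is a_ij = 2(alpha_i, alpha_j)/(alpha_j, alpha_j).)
The diagram associated to this matrix has two connected components: the simple roots {alpha_1, alpha_3, alpha_4, alpha_5, alpha_6, alpha_7} form a chain of 6 nodes with single edges (A_6), and {alpha_2, alpha_8} form a chain of 2 nodes with a double edge at one end; the terminal node there is the unique short simple root (B_2). A semisimple Lie algebra decomposes uniquely as the direct sum of simple ideals, one per connected component of its Dynkin diagram, so g ≅ A_6 ⊕ B_2 (dimension 48 + 10 = 58).

A_6 ⊕ B_2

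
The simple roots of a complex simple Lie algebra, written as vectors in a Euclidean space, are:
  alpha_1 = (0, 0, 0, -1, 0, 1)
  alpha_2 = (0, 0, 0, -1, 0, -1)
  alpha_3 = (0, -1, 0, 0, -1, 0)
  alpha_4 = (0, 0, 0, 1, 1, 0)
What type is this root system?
type D_4

Compute the Cartan integers a_ij = 2(alpha_i, alpha_j)/(alpha_j, alpha_j); the resulting 4x4 Cartan matrix is
[[2, 0, 0, -1], [0, 2, 0, -1], [0, 0, 2, -1], [-1, -1, -1, 2]].
All simple roots have the same length, so the diagram is simply laced. The associated Dynkin diagram is a chain of 2 nodes with a fork of two nodes at one end (D_4), so the type is D_4 (the algebra so(8)).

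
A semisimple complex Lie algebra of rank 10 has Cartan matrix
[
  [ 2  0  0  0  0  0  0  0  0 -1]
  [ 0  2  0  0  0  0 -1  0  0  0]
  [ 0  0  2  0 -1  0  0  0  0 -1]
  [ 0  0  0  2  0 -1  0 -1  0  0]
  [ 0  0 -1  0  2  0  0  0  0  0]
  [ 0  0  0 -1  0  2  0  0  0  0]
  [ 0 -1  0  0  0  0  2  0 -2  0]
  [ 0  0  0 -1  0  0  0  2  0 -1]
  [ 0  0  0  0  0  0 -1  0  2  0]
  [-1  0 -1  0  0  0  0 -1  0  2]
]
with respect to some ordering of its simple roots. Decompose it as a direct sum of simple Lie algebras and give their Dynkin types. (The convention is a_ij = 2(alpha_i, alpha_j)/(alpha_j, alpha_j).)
The diagram associated to this matrix has two connected components: the simple roots {alpha_2, alpha_7, alpha_9} form a chain of 3 nodes with a double edge at one end; the terminal node there is the unique short simple root (B_3), and {alpha_1, alpha_3, alpha_4, alpha_5, alpha_6, alpha_8, alpha_10} form a chain of 6 nodes with one extra node attached to the third node from one end (E_7). A semisimple Lie algebra decomposes uniquely as the direct sum of simple ideals, one per connected component of its Dynkin diagram, so g ≅ B_3 ⊕ E_7 (dimension 21 + 133 = 154).

B_3 (so(7)) + E_7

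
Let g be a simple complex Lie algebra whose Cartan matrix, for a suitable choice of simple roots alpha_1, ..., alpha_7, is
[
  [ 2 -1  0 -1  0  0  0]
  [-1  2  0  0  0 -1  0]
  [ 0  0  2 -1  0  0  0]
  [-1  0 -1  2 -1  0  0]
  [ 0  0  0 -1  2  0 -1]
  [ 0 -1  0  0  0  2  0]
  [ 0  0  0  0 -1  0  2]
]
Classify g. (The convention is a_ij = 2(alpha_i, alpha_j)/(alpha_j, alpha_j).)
The matrix has rank 7 with 2's on the diagonal. Reading the off-diagonal entries as Dynkin edges (a single edge where a_ij = a_ji = -1; a double or triple edge where a_ij * a_ji = 2 or 3), the diagram is a chain of 6 nodes with one extra node attached to the third node from one end (E_7). One simple-root ordering that puts it in standard form is (alpha_7, alpha_3, alpha_5, alpha_4, alpha_1, alpha_2, alpha_6). So the algebra is type E_7.

type E_7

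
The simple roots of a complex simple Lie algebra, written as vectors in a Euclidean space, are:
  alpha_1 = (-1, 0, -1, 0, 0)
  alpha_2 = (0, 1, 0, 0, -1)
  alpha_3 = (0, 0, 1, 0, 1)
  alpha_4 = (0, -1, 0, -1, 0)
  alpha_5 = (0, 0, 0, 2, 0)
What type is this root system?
C5

Compute the Cartan integers a_ij = 2(alpha_i, alpha_j)/(alpha_j, alpha_j); the resulting 5x5 Cartan matrix is
[[2, 0, -1, 0, 0], [0, 2, -1, -1, 0], [-1, -1, 2, 0, 0], [0, -1, 0, 2, -1], [0, 0, 0, -2, 2]].
The roots have two lengths (squared-length ratio 2:1); the short ones are alpha_{1,2,3,4}. The associated Dynkin diagram is a chain of 5 nodes with a double edge at one end; the terminal node there is the unique long simple root (C_5), so the type is C_5 (the algebra sp(10)).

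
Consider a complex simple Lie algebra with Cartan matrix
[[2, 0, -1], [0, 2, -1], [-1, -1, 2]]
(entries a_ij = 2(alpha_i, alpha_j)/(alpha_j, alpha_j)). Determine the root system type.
The matrix has rank 3 with 2's on the diagonal. Reading the off-diagonal entries as Dynkin edges (a single edge where a_ij = a_ji = -1; a double or triple edge where a_ij * a_ji = 2 or 3), the diagram is a chain of 3 nodes with single edges (A_3). One simple-root ordering that puts it in standard form is (alpha_2, alpha_3, alpha_1). So the algebra is type A_3, i.e. sl(4).

A3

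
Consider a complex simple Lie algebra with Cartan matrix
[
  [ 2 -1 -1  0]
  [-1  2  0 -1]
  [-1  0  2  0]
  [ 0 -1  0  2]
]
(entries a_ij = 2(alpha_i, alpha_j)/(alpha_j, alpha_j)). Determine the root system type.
type A_4

The matrix has rank 4 with 2's on the diagonal. Reading the off-diagonal entries as Dynkin edges (a single edge where a_ij = a_ji = -1; a double or triple edge where a_ij * a_ji = 2 or 3), the diagram is a chain of 4 nodes with single edges (A_4). One simple-root ordering that puts it in standard form is (alpha_4, alpha_2, alpha_1, alpha_3). So the algebra is type A_4, i.e. sl(5).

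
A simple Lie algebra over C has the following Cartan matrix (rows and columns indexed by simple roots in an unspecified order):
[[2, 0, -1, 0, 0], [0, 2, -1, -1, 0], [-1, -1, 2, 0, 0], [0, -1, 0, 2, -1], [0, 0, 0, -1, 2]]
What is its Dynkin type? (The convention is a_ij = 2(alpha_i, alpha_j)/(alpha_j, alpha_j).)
The matrix has rank 5 with 2's on the diagonal. Reading the off-diagonal entries as Dynkin edges (a single edge where a_ij = a_ji = -1; a double or triple edge where a_ij * a_ji = 2 or 3), the diagram is a chain of 5 nodes with single edges (A_5). One simple-root ordering that puts it in standard form is (alpha_1, alpha_3, alpha_2, alpha_4, alpha_5). So the algebra is type A_5, i.e. sl(6).

A5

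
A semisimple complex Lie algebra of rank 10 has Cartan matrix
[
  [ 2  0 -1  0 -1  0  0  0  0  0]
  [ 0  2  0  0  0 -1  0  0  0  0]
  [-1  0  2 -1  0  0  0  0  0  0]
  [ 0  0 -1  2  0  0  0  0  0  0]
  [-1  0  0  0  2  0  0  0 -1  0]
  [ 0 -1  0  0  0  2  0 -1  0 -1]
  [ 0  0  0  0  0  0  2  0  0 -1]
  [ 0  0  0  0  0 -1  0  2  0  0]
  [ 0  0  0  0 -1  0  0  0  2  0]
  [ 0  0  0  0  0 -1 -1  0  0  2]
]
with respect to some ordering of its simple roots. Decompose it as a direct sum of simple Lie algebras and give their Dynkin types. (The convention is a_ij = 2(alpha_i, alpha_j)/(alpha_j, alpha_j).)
A_5 (sl(6)) ⊕ D_5 (so(10))

The diagram associated to this matrix has two connected components: the simple roots {alpha_1, alpha_3, alpha_4, alpha_5, alpha_9} form a chain of 5 nodes with single edges (A_5), and {alpha_2, alpha_6, alpha_7, alpha_8, alpha_10} form a chain of 3 nodes with a fork of two nodes at one end (D_5). A semisimple Lie algebra decomposes uniquely as the direct sum of simple ideals, one per connected component of its Dynkin diagram, so g ≅ A_5 ⊕ D_5 (dimension 35 + 45 = 80).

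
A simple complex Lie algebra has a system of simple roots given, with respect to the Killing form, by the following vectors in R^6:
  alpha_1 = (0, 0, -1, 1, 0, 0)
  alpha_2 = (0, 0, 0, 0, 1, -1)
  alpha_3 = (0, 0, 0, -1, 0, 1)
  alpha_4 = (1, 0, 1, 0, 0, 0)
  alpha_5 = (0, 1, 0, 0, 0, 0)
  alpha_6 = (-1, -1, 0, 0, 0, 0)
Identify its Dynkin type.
Compute the Cartan integers a_ij = 2(alpha_i, alpha_j)/(alpha_j, alpha_j); the resulting 6x6 Cartan matrix is
[[2, 0, -1, -1, 0, 0], [0, 2, -1, 0, 0, 0], [-1, -1, 2, 0, 0, 0], [-1, 0, 0, 2, 0, -1], [0, 0, 0, 0, 2, -1], [0, 0, 0, -1, -2, 2]].
The roots have two lengths (squared-length ratio 2:1); the short ones are alpha_{5}. The associated Dynkin diagram is a chain of 6 nodes with a double edge at one end; the terminal node there is the unique short simple root (B_6), so the type is B_6 (the algebra so(13)).

B_6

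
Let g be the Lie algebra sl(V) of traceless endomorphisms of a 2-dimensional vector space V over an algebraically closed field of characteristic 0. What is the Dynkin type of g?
This is sl(2), which has dimension 2^2 - 1 = 3 and rank 2 - 1 = 1 (a Cartan subalgebra is the diagonal traceless matrices). In the classification of classical Lie algebras, the special linear algebra sl(n+1) has type A_n; here n = 1, so the Dynkin diagram is a chain of 1 nodes with single edges (A_1). Hence the type is A_1.

A_1 (sl(2))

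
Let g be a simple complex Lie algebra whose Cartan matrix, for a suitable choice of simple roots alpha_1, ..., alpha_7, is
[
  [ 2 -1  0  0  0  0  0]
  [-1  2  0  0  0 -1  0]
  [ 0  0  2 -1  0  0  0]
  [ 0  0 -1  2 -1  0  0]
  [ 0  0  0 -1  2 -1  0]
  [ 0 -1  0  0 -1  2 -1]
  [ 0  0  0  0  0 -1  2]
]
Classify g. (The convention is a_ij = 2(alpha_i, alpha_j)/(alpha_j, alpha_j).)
The matrix has rank 7 with 2's on the diagonal. Reading the off-diagonal entries as Dynkin edges (a single edge where a_ij = a_ji = -1; a double or triple edge where a_ij * a_ji = 2 or 3), the diagram is a chain of 6 nodes with one extra node attached to the third node from one end (E_7). One simple-root ordering that puts it in standard form is (alpha_1, alpha_7, alpha_2, alpha_6, alpha_5, alpha_4, alpha_3). So the algebra is type E_7.

E7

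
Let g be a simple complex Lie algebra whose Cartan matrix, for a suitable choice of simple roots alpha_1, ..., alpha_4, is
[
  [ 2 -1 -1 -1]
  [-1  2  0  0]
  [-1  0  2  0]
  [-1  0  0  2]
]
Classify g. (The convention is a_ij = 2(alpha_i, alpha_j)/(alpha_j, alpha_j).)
The matrix has rank 4 with 2's on the diagonal. Reading the off-diagonal entries as Dynkin edges (a single edge where a_ij = a_ji = -1; a double or triple edge where a_ij * a_ji = 2 or 3), the diagram is a chain of 2 nodes with a fork of two nodes at one end (D_4). One simple-root ordering that puts it in standard form is (alpha_2, alpha_1, alpha_4, alpha_3). So the algebra is type D_4, i.e. so(8).

D_4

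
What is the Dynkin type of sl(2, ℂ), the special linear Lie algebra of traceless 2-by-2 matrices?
A_1

This is sl(2), which has dimension 2^2 - 1 = 3 and rank 2 - 1 = 1 (a Cartan subalgebra is the diagonal traceless matrices). In the classification of classical Lie algebras, the special linear algebra sl(n+1) has type A_n; here n = 1, so the Dynkin diagram is a chain of 1 nodes with single edges (A_1). Hence the type is A_1.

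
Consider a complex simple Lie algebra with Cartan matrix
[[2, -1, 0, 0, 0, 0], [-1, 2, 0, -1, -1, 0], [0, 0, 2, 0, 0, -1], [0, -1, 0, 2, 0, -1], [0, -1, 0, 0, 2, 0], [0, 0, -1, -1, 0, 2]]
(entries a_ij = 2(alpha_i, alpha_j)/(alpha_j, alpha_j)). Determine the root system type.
The matrix has rank 6 with 2's on the diagonal. Reading the off-diagonal entries as Dynkin edges (a single edge where a_ij = a_ji = -1; a double or triple edge where a_ij * a_ji = 2 or 3), the diagram is a chain of 4 nodes with a fork of two nodes at one end (D_6). One simple-root ordering that puts it in standard form is (alpha_3, alpha_6, alpha_4, alpha_2, alpha_1, alpha_5). So the algebra is type D_6, i.e. so(12).

D6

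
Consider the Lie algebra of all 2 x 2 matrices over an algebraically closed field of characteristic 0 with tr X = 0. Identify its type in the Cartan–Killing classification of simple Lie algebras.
This is sl(2), which has dimension 2^2 - 1 = 3 and rank 2 - 1 = 1 (a Cartan subalgebra is the diagonal traceless matrices). In the classification of classical Lie algebras, the special linear algebra sl(n+1) has type A_n; here n = 1, so the Dynkin diagram is a chain of 1 nodes with single edges (A_1). Hence the type is A_1.

A_1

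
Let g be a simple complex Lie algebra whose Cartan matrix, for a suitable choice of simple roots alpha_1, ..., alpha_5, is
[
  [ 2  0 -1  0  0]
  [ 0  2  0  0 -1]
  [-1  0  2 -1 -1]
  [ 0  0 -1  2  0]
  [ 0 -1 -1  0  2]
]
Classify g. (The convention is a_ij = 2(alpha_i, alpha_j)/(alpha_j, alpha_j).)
D5

The matrix has rank 5 with 2's on the diagonal. Reading the off-diagonal entries as Dynkin edges (a single edge where a_ij = a_ji = -1; a double or triple edge where a_ij * a_ji = 2 or 3), the diagram is a chain of 3 nodes with a fork of two nodes at one end (D_5). One simple-root ordering that puts it in standard form is (alpha_2, alpha_5, alpha_3, alpha_1, alpha_4). So the algebra is type D_5, i.e. so(10).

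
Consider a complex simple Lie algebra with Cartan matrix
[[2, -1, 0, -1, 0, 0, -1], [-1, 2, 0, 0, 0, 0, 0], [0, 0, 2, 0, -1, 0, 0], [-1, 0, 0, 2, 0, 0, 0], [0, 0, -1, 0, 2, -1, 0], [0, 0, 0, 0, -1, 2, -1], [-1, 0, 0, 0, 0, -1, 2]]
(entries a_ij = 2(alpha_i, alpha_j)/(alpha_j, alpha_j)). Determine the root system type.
The matrix has rank 7 with 2's on the diagonal. Reading the off-diagonal entries as Dynkin edges (a single edge where a_ij = a_ji = -1; a double or triple edge where a_ij * a_ji = 2 or 3), the diagram is a chain of 5 nodes with a fork of two nodes at one end (D_7). One simple-root ordering that puts it in standard form is (alpha_3, alpha_5, alpha_6, alpha_7, alpha_1, alpha_4, alpha_2). So the algebra is type D_7, i.e. so(14).

D_7 (so(14))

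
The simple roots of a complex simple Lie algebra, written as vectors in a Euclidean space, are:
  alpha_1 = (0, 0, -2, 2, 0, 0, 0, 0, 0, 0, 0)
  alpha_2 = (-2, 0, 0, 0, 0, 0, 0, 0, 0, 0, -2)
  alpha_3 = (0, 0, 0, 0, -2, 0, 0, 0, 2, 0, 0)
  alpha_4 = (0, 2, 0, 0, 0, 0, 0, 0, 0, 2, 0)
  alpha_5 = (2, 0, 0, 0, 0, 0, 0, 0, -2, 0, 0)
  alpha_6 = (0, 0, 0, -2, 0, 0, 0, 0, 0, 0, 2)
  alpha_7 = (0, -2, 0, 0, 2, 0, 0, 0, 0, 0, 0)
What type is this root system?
Compute the Cartan integers a_ij = 2(alpha_i, alpha_j)/(alpha_j, alpha_j); the resulting 7x7 Cartan matrix is
[[2, 0, 0, 0, 0, -1, 0], [0, 2, 0, 0, -1, -1, 0], [0, 0, 2, 0, -1, 0, -1], [0, 0, 0, 2, 0, 0, -1], [0, -1, -1, 0, 2, 0, 0], [-1, -1, 0, 0, 0, 2, 0], [0, 0, -1, -1, 0, 0, 2]].
All simple roots have the same length, so the diagram is simply laced. The associated Dynkin diagram is a chain of 7 nodes with single edges (A_7), so the type is A_7 (the algebra sl(8)).

type A_7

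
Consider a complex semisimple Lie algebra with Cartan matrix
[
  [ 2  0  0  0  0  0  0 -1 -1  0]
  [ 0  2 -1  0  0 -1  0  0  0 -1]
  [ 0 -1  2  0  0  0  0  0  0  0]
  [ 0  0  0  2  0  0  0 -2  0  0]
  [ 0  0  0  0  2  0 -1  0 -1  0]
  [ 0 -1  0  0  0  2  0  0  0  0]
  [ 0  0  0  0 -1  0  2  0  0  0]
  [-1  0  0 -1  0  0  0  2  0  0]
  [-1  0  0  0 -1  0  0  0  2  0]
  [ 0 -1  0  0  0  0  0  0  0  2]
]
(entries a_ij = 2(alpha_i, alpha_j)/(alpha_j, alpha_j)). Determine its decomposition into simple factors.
C_6 + D_4

The diagram associated to this matrix has two connected components: the simple roots {alpha_1, alpha_4, alpha_5, alpha_7, alpha_8, alpha_9} form a chain of 6 nodes with a double edge at one end; the terminal node there is the unique long simple root (C_6), and {alpha_2, alpha_3, alpha_6, alpha_10} form a chain of 2 nodes with a fork of two nodes at one end (D_4). A semisimple Lie algebra decomposes uniquely as the direct sum of simple ideals, one per connected component of its Dynkin diagram, so g ≅ C_6 ⊕ D_4 (dimension 78 + 28 = 106).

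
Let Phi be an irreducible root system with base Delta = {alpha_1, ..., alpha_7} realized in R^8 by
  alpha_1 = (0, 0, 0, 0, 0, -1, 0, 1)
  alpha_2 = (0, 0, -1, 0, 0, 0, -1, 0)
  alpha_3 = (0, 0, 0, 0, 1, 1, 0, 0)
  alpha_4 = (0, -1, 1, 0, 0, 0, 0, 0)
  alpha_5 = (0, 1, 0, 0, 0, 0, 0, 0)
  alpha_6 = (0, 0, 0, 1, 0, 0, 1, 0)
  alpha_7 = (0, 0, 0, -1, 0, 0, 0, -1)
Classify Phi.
Compute the Cartan integers a_ij = 2(alpha_i, alpha_j)/(alpha_j, alpha_j); the resulting 7x7 Cartan matrix is
[[2, 0, -1, 0, 0, 0, -1], [0, 2, 0, -1, 0, -1, 0], [-1, 0, 2, 0, 0, 0, 0], [0, -1, 0, 2, -2, 0, 0], [0, 0, 0, -1, 2, 0, 0], [0, -1, 0, 0, 0, 2, -1], [-1, 0, 0, 0, 0, -1, 2]].
The roots have two lengths (squared-length ratio 2:1); the short ones are alpha_{5}. The associated Dynkin diagram is a chain of 7 nodes with a double edge at one end; the terminal node there is the unique short simple root (B_7), so the type is B_7 (the algebra so(15)).

B_7 (so(15))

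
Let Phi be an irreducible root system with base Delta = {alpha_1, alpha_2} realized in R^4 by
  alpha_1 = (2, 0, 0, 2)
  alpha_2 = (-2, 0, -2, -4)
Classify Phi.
G_2

Compute the Cartan integers a_ij = 2(alpha_i, alpha_j)/(alpha_j, alpha_j); the resulting 2x2 Cartan matrix is
[[2, -1], [-3, 2]].
The roots have two lengths (squared-length ratio 3:1); the short ones are alpha_{1}. The associated Dynkin diagram is two nodes joined by a triple edge (G_2), so the type is G_2.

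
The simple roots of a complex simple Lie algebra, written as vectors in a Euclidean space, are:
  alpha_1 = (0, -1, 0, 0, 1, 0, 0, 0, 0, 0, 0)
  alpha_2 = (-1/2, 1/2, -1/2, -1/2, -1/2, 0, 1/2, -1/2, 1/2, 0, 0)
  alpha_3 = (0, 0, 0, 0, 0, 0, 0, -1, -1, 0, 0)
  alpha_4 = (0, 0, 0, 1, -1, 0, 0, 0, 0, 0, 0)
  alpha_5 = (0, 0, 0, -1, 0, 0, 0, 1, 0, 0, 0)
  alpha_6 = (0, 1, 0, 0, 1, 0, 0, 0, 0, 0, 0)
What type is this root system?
E_6

Compute the Cartan integers a_ij = 2(alpha_i, alpha_j)/(alpha_j, alpha_j); the resulting 6x6 Cartan matrix is
[[2, -1, 0, -1, 0, 0], [-1, 2, 0, 0, 0, 0], [0, 0, 2, 0, -1, 0], [-1, 0, 0, 2, -1, -1], [0, 0, -1, -1, 2, 0], [0, 0, 0, -1, 0, 2]].
All simple roots have the same length, so the diagram is simply laced. The associated Dynkin diagram is a chain of 5 nodes with one extra node attached to the third node from one end (E_6), so the type is E_6.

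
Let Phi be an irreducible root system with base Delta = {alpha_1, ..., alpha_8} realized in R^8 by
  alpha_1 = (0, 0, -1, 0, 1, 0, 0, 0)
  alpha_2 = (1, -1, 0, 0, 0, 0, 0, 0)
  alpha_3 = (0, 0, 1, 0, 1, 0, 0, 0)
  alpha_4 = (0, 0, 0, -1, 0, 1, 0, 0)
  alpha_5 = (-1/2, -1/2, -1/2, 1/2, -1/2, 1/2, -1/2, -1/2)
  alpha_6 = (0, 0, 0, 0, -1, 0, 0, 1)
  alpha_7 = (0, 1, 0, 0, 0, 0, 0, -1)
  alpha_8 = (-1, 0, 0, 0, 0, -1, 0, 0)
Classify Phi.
Compute the Cartan integers a_ij = 2(alpha_i, alpha_j)/(alpha_j, alpha_j); the resulting 8x8 Cartan matrix is
[[2, 0, 0, 0, 0, -1, 0, 0], [0, 2, 0, 0, 0, 0, -1, -1], [0, 0, 2, 0, -1, -1, 0, 0], [0, 0, 0, 2, 0, 0, 0, -1], [0, 0, -1, 0, 2, 0, 0, 0], [-1, 0, -1, 0, 0, 2, -1, 0], [0, -1, 0, 0, 0, -1, 2, 0], [0, -1, 0, -1, 0, 0, 0, 2]].
All simple roots have the same length, so the diagram is simply laced. The associated Dynkin diagram is a chain of 7 nodes with one extra node attached to the third node from one end (E_8), so the type is E_8.

type E_8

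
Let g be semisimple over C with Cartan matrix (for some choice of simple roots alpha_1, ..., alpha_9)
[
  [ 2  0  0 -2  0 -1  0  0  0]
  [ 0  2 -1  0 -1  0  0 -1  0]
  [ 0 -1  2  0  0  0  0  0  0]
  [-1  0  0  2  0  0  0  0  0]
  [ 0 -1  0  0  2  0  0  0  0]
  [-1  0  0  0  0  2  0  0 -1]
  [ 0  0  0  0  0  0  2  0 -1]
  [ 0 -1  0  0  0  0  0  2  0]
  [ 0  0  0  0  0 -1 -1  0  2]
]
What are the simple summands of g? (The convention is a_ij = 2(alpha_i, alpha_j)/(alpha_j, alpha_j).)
The diagram associated to this matrix has two connected components: the simple roots {alpha_1, alpha_4, alpha_6, alpha_7, alpha_9} form a chain of 5 nodes with a double edge at one end; the terminal node there is the unique short simple root (B_5), and {alpha_2, alpha_3, alpha_5, alpha_8} form a chain of 2 nodes with a fork of two nodes at one end (D_4). A semisimple Lie algebra decomposes uniquely as the direct sum of simple ideals, one per connected component of its Dynkin diagram, so g ≅ B_5 ⊕ D_4 (dimension 55 + 28 = 83).

B_5 (so(11)) ⊕ D_4 (so(8))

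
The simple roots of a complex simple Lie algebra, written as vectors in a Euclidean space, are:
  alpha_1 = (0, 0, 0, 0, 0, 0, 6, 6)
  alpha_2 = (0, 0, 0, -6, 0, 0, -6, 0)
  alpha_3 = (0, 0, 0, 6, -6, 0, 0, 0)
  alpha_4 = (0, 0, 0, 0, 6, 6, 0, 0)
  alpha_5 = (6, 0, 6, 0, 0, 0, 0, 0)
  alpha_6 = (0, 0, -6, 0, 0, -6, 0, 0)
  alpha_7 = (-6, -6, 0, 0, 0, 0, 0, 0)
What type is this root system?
type A_7

Compute the Cartan integers a_ij = 2(alpha_i, alpha_j)/(alpha_j, alpha_j); the resulting 7x7 Cartan matrix is
[[2, -1, 0, 0, 0, 0, 0], [-1, 2, -1, 0, 0, 0, 0], [0, -1, 2, -1, 0, 0, 0], [0, 0, -1, 2, 0, -1, 0], [0, 0, 0, 0, 2, -1, -1], [0, 0, 0, -1, -1, 2, 0], [0, 0, 0, 0, -1, 0, 2]].
All simple roots have the same length, so the diagram is simply laced. The associated Dynkin diagram is a chain of 7 nodes with single edges (A_7), so the type is A_7 (the algebra sl(8)).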